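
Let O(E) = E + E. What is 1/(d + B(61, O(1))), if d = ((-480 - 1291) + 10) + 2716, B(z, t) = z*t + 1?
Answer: 1/1078 ≈ 0.00092764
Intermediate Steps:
O(E) = 2*E
B(z, t) = 1 + t*z (B(z, t) = t*z + 1 = 1 + t*z)
d = 955 (d = (-1771 + 10) + 2716 = -1761 + 2716 = 955)
1/(d + B(61, O(1))) = 1/(955 + (1 + (2*1)*61)) = 1/(955 + (1 + 2*61)) = 1/(955 + (1 + 122)) = 1/(955 + 123) = 1/1078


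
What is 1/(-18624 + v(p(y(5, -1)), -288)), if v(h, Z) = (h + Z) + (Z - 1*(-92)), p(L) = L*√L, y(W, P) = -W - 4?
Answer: -19108/365116393 + 27*I/365116393 ≈ -5.2334e-5 + 7.3949e-8*I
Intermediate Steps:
y(W, P) = -4 - W
p(L) = L^(3/2)
v(h, Z) = 92 + h + 2*Z (v(h, Z) = (Z + h) + (Z + 92) = (Z + h) + (92 + Z) = 92 + h + 2*Z)
1/(-18624 + v(p(y(5, -1)), -288)) = 1/(-18624 + (92 + (-4 - 1*5)^(3/2) + 2*(-288))) = 1/(-18624 + (92 + (-4 - 5)^(3/2) - 576)) = 1/(-18624 + (92 + (-9)^(3/2) - 576)) = 1/(-18624 + (92 - 27*I - 576)) = 1/(-18624 + (-484 - 27*I)) = 1/(-19108 - 27*I) = (-19108 + 27*I)/365116393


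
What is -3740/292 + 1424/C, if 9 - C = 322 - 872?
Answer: -418713/40807 ≈ -10.261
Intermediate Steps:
C = 559 (C = 9 - (322 - 872) = 9 - 1*(-550) = 9 + 550 = 559)
-3740/292 + 1424/C = -3740/292 + 1424/559 = -3740*1/292 + 1424*(1/559) = -935/73 + 1424/559 = -418713/40807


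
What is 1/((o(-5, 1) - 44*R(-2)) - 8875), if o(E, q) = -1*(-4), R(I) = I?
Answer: -1/8783 ≈ -0.00011386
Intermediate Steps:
o(E, q) = 4
1/((o(-5, 1) - 44*R(-2)) - 8875) = 1/((4 - 44*(-2)) - 8875) = 1/((4 + 88) - 8875) = 1/(92 - 8875) = 1/(-8783) = -1/8783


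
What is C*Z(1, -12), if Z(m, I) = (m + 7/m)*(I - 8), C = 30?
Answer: -4800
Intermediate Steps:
Z(m, I) = (-8 + I)*(m + 7/m) (Z(m, I) = (m + 7/m)*(-8 + I) = (-8 + I)*(m + 7/m))
C*Z(1, -12) = 30*((-56 + 7*(-12) + 1**2*(-8 - 12))/1) = 30*(1*(-56 - 84 + 1*(-20))) = 30*(1*(-56 - 84 - 20)) = 30*(1*(-160)) = 30*(-160) = -4800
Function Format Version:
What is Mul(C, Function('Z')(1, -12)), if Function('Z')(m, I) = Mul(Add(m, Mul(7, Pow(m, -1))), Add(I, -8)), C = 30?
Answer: -4800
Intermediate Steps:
Function('Z')(m, I) = Mul(Add(-8, I), Add(m, Mul(7, Pow(m, -1)))) (Function('Z')(m, I) = Mul(Add(m, Mul(7, Pow(m, -1))), Add(-8, I)) = Mul(Add(-8, I), Add(m, Mul(7, Pow(m, -1)))))
Mul(C, Function('Z')(1, -12)) = Mul(30, Mul(Pow(1, -1), Add(-56, Mul(7, -12), Mul(Pow(1, 2), Add(-8, -12))))) = Mul(30, Mul(1, Add(-56, -84, Mul(1, -20)))) = Mul(30, Mul(1, Add(-56, -84, -20))) = Mul(30, Mul(1, -160)) = Mul(30, -160) = -4800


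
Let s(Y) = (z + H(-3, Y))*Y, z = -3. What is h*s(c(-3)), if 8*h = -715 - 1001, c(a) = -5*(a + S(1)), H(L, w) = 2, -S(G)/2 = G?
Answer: 10725/2 ≈ 5362.5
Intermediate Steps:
S(G) = -2*G
c(a) = 10 - 5*a (c(a) = -5*(a - 2*1) = -5*(a - 2) = -5*(-2 + a) = 10 - 5*a)
s(Y) = -Y (s(Y) = (-3 + 2)*Y = -Y)
h = -429/2 (h = (-715 - 1001)/8 = (⅛)*(-1716) = -429/2 ≈ -214.50)
h*s(c(-3)) = -(-429)*(10 - 5*(-3))/2 = -(-429)*(10 + 15)/2 = -(-429)*25/2 = -429/2*(-25) = 10725/2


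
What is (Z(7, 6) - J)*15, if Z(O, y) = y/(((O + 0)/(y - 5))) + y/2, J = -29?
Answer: 3450/7 ≈ 492.86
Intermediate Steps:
Z(O, y) = y/2 + y*(-5 + y)/O (Z(O, y) = y/((O/(-5 + y))) + y*(½) = y*((-5 + y)/O) + y/2 = y*(-5 + y)/O + y/2 = y/2 + y*(-5 + y)/O)
(Z(7, 6) - J)*15 = ((½)*6*(-10 + 7 + 2*6)/7 - 1*(-29))*15 = ((½)*6*(⅐)*(-10 + 7 + 12) + 29)*15 = ((½)*6*(⅐)*9 + 29)*15 = (27/7 + 29)*15 = (230/7)*15 = 3450/7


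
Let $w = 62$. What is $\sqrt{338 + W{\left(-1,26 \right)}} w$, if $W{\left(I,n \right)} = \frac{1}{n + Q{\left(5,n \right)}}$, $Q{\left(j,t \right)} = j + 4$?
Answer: $\frac{62 \sqrt{414085}}{35} \approx 1139.9$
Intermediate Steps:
$Q{\left(j,t \right)} = 4 + j$
$W{\left(I,n \right)} = \frac{1}{9 + n}$ ($W{\left(I,n \right)} = \frac{1}{n + \left(4 + 5\right)} = \frac{1}{n + 9} = \frac{1}{9 + n}$)
$\sqrt{338 + W{\left(-1,26 \right)}} w = \sqrt{338 + \frac{1}{9 + 26}} \cdot 62 = \sqrt{338 + \frac{1}{35}} \cdot 62 = \sqrt{\frac{11831}{35}} \cdot 62 = \frac{\sqrt{414085}}{35} \cdot 62 = \frac{62 \sqrt{414085}}{35}$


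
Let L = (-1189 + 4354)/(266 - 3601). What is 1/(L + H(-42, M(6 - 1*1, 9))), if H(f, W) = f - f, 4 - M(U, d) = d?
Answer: -667/633 ≈ -1.0537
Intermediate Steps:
L = -633/667 (L = 3165/(-3335) = 3165*(-1/3335) = -633/667 ≈ -0.94903)
M(U, d) = 4 - d
H(f, W) = 0
1/(L + H(-42, M(6 - 1*1, 9))) = 1/(-633/667 + 0) = 1/(-633/667) = -667/633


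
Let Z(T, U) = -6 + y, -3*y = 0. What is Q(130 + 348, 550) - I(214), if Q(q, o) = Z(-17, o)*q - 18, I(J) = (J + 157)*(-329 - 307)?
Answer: 233070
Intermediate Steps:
y = 0 (y = -⅓*0 = 0)
I(J) = -99852 - 636*J (I(J) = (157 + J)*(-636) = -99852 - 636*J)
Z(T, U) = -6 (Z(T, U) = -6 + 0 = -6)
Q(q, o) = -18 - 6*q (Q(q, o) = -6*q - 18 = -18 - 6*q)
Q(130 + 348, 550) - I(214) = (-18 - 6*(130 + 348)) - (-99852 - 636*214) = (-18 - 6*478) - (-99852 - 136104) = (-18 - 2868) - 1*(-235956) = -2886 + 235956 = 233070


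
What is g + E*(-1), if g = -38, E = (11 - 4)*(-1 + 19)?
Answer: -164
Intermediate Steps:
E = 126 (E = 7*18 = 126)
g + E*(-1) = -38 + 126*(-1) = -38 - 126 = -164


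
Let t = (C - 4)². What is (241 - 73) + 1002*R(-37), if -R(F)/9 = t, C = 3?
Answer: -8850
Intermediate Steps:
t = 1 (t = (3 - 4)² = (-1)² = 1)
R(F) = -9 (R(F) = -9*1 = -9)
(241 - 73) + 1002*R(-37) = (241 - 73) + 1002*(-9) = 168 - 9018 = -8850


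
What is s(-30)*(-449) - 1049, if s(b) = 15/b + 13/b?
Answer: -9449/15 ≈ -629.93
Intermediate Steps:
s(b) = 28/b
s(-30)*(-449) - 1049 = (28/(-30))*(-449) - 1049 = (28*(-1/30))*(-449) - 1049 = -14/15*(-449) - 1049 = 6286/15 - 1049 = -9449/15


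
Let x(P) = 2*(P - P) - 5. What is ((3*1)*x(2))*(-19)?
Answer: 285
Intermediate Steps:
x(P) = -5 (x(P) = 2*0 - 5 = 0 - 5 = -5)
((3*1)*x(2))*(-19) = ((3*1)*(-5))*(-19) = (3*(-5))*(-19) = -15*(-19) = 285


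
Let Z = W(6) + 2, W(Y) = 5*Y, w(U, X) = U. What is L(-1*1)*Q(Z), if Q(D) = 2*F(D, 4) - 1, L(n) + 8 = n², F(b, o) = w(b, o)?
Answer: -441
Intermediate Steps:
F(b, o) = b
Z = 32 (Z = 5*6 + 2 = 30 + 2 = 32)
L(n) = -8 + n²
Q(D) = -1 + 2*D (Q(D) = 2*D - 1 = -1 + 2*D)
L(-1*1)*Q(Z) = (-8 + (-1*1)²)*(-1 + 2*32) = (-8 + (-1)²)*(-1 + 64) = (-8 + 1)*63 = -7*63 = -441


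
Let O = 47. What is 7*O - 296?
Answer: 33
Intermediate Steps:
7*O - 296 = 7*47 - 296 = 329 - 296 = 33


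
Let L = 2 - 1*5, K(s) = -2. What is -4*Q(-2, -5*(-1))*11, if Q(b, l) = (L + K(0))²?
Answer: -1100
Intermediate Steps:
L = -3 (L = 2 - 5 = -3)
Q(b, l) = 25 (Q(b, l) = (-3 - 2)² = (-5)² = 25)
-4*Q(-2, -5*(-1))*11 = -4*25*11 = -100*11 = -1100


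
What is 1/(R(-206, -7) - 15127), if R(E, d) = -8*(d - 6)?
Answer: -1/15023 ≈ -6.6565e-5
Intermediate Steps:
R(E, d) = 48 - 8*d (R(E, d) = -8*(-6 + d) = 48 - 8*d)
1/(R(-206, -7) - 15127) = 1/((48 - 8*(-7)) - 15127) = 1/((48 + 56) - 15127) = 1/(104 - 15127) = 1/(-15023) = -1/15023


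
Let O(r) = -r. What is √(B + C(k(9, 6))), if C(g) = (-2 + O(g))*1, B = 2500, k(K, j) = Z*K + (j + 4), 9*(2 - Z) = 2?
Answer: 2*√618 ≈ 49.719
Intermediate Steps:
Z = 16/9 (Z = 2 - ⅑*2 = 2 - 2/9 = 16/9 ≈ 1.7778)
k(K, j) = 4 + j + 16*K/9 (k(K, j) = 16*K/9 + (j + 4) = 16*K/9 + (4 + j) = 4 + j + 16*K/9)
C(g) = -2 - g (C(g) = (-2 - g)*1 = -2 - g)
√(B + C(k(9, 6))) = √(2500 + (-2 - (4 + 6 + (16/9)*9))) = √(2500 + (-2 - (4 + 6 + 16))) = √(2500 + (-2 - 1*26)) = √(2500 + (-2 - 26)) = √(2500 - 28) = √2472 = 2*√618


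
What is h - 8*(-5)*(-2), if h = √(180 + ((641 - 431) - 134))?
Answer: -64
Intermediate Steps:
h = 16 (h = √(180 + (210 - 134)) = √(180 + 76) = √256 = 16)
h - 8*(-5)*(-2) = 16 - 8*(-5)*(-2) = 16 - (-40)*(-2) = 16 - 1*80 = 16 - 80 = -64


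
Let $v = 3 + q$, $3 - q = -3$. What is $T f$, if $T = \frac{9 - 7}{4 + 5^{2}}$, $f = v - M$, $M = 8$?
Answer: $\frac{2}{29} \approx 0.068966$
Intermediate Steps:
$q = 6$ ($q = 3 - -3 = 3 + 3 = 6$)
$v = 9$ ($v = 3 + 6 = 9$)
$f = 1$ ($f = 9 - 8 = 1$)
$T = \frac{2}{29}$ ($T = \frac{2}{4 + 25} = \frac{2}{29} \approx 0.068966$)
$T f = \frac{2}{29} \cdot 1 = \frac{2}{29}$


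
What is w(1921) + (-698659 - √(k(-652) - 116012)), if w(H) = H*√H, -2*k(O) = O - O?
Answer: -698659 + 1921*√1921 - 2*I*√29003 ≈ -6.1446e+5 - 340.61*I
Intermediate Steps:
k(O) = 0 (k(O) = -(O - O)/2 = -½*0 = 0)
w(H) = H^(3/2)
w(1921) + (-698659 - √(k(-652) - 116012)) = 1921^(3/2) + (-698659 - √(0 - 116012)) = 1921*√1921 + (-698659 - √(-116012)) = 1921*√1921 + (-698659 - 2*I*√29003) = -698659 + 1921*√1921 - 2*I*√29003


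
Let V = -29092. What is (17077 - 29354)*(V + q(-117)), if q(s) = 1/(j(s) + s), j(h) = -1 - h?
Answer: 357174761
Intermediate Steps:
q(s) = -1 (q(s) = 1/((-1 - s) + s) = 1/(-1) = -1)
(17077 - 29354)*(V + q(-117)) = (17077 - 29354)*(-29092 - 1) = -12277*(-29093) = 357174761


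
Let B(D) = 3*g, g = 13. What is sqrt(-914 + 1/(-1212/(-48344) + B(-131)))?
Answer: 2*I*sqrt(50830759299171)/471657 ≈ 30.232*I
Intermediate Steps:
B(D) = 39 (B(D) = 3*13 = 39)
sqrt(-914 + 1/(-1212/(-48344) + B(-131))) = sqrt(-914 + 1/(-1212/(-48344) + 39)) = sqrt(-914 + 1/(-1212*(-1/48344) + 39)) = sqrt(-914 + 1/(303/12086 + 39)) = sqrt(-914 + 1/(471657/12086)) = sqrt(-914 + 12086/471657) = sqrt(-431082412/471657) = 2*I*sqrt(50830759299171)/471657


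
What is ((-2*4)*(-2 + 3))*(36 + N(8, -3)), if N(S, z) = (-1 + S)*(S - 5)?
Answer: -456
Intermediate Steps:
N(S, z) = (-1 + S)*(-5 + S)
((-2*4)*(-2 + 3))*(36 + N(8, -3)) = ((-2*4)*(-2 + 3))*(36 + (5 + 8**2 - 6*8)) = (-8*1)*(36 + (5 + 64 - 48)) = -8*(36 + 21) = -8*57 = -456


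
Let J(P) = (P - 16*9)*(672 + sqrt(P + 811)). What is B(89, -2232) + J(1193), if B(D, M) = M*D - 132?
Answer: 506148 + 2098*sqrt(501) ≈ 5.5311e+5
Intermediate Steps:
B(D, M) = -132 + D*M (B(D, M) = D*M - 132 = -132 + D*M)
J(P) = (-144 + P)*(672 + sqrt(811 + P)) (J(P) = (P - 144)*(672 + sqrt(811 + P)) = (-144 + P)*(672 + sqrt(811 + P)))
B(89, -2232) + J(1193) = (-132 + 89*(-2232)) + (-96768 - 144*sqrt(811 + 1193) + 672*1193 + 1193*sqrt(811 + 1193)) = (-132 - 198648) + (-96768 - 288*sqrt(501) + 801696 + 1193*sqrt(2004)) = -198780 + (-96768 - 288*sqrt(501) + 801696 + 1193*(2*sqrt(501))) = -198780 + (-96768 - 288*sqrt(501) + 801696 + 2386*sqrt(501)) = -198780 + (704928 + 2098*sqrt(501)) = 506148 + 2098*sqrt(501)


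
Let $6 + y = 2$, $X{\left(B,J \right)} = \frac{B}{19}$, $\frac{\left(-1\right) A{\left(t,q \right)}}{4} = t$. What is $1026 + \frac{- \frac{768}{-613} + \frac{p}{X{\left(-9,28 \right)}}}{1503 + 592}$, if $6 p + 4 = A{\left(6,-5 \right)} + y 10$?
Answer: $\frac{35576294704}{34674345} \approx 1026.0$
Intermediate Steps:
$A{\left(t,q \right)} = - 4 t$
$X{\left(B,J \right)} = \frac{B}{19}$ ($X{\left(B,J \right)} = B \frac{1}{19} = \frac{B}{19}$)
$y = -4$ ($y = -6 + 2 = -4$)
$p = - \frac{34}{3}$ ($p = - \frac{2}{3} + \frac{\left(-4\right) 6 - 40}{6} = - \frac{2}{3} + \frac{-24 - 40}{6} = - \frac{2}{3} + \frac{1}{6} \left(-64\right) = - \frac{2}{3} - \frac{32}{3} = - \frac{34}{3} \approx -11.333$)
$1026 + \frac{- \frac{768}{-613} + \frac{p}{X{\left(-9,28 \right)}}}{1503 + 592} = 1026 + \frac{- \frac{768}{-613} - \frac{34}{3 \cdot \frac{1}{19} \left(-9\right)}}{1503 + 592} = 1026 + \frac{\left(-768\right) \left(- \frac{1}{613}\right) - \frac{34}{3 \left(- \frac{9}{19}\right)}}{2095} = 1026 + \left(\frac{768}{613} - - \frac{646}{27}\right) \frac{1}{2095} = 1026 + \left(\frac{768}{613} + \frac{646}{27}\right) \frac{1}{2095} = 1026 + \frac{416734}{16551} \cdot \frac{1}{2095} = 1026 + \frac{416734}{34674345} = \frac{35576294704}{34674345}$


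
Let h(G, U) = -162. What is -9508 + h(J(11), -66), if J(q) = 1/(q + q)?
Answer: -9670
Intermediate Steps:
J(q) = 1/(2*q)
-9508 + h(J(11), -66) = -9508 - 162 = -9670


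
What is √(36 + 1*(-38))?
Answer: I*√2 ≈ 1.4142*I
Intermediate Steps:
√(36 + 1*(-38)) = √(36 - 38) = √(-2) = I*√2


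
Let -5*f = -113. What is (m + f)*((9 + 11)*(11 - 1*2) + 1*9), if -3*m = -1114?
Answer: 372267/5 ≈ 74453.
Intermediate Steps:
m = 1114/3 (m = -1/3*(-1114) = 1114/3 ≈ 371.33)
f = 113/5 (f = -1/5*(-113) = 113/5 ≈ 22.600)
(m + f)*((9 + 11)*(11 - 1*2) + 1*9) = (1114/3 + 113/5)*((9 + 11)*(11 - 1*2) + 1*9) = 5909*(20*(11 - 2) + 9)/15 = 5909*(20*9 + 9)/15 = 5909*(180 + 9)/15 = (5909/15)*189 = 372267/5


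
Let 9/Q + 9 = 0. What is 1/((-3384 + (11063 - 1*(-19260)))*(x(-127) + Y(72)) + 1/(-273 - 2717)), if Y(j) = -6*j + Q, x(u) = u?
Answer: -2990/45106661601 ≈ -6.6287e-8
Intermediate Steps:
Q = -1 (Q = 9/(-9 + 0) = 9/(-9) = 9*(-⅑) = -1)
Y(j) = -1 - 6*j (Y(j) = -6*j - 1 = -1 - 6*j)
1/((-3384 + (11063 - 1*(-19260)))*(x(-127) + Y(72)) + 1/(-273 - 2717)) = 1/((-3384 + (11063 - 1*(-19260)))*(-127 + (-1 - 6*72)) + 1/(-273 - 2717)) = 1/((-3384 + (11063 + 19260))*(-127 + (-1 - 432)) + 1/(-2990)) = 1/((-3384 + 30323)*(-127 - 433) - 1/2990) = 1/(26939*(-560) - 1/2990) = 1/(-15085840 - 1/2990) = 1/(-45106661601/2990) = -2990/45106661601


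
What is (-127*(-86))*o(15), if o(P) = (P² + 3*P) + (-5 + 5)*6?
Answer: 2948940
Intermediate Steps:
o(P) = P² + 3*P (o(P) = (P² + 3*P) + 0*6 = (P² + 3*P) + 0 = P² + 3*P)
(-127*(-86))*o(15) = (-127*(-86))*(15*(3 + 15)) = 10922*(15*18) = 10922*270 = 2948940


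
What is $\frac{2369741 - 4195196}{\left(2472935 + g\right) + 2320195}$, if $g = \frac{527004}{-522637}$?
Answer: $- \frac{318016774945}{835022185602} \approx -0.38085$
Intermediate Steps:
$g = - \frac{527004}{522637}$ ($g = 527004 \left(- \frac{1}{522637}\right) = - \frac{527004}{522637} \approx -1.0084$)
$\frac{2369741 - 4195196}{\left(2472935 + g\right) + 2320195} = \frac{2369741 - 4195196}{\left(2472935 - \frac{527004}{522637}\right) + 2320195} = - \frac{1825455}{\frac{1292446802591}{522637} + 2320195} = - \frac{1825455}{\frac{2505066556806}{522637}} = \left(-1825455\right) \frac{522637}{2505066556806} = - \frac{318016774945}{835022185602}$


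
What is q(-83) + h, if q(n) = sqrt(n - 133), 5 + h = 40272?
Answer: 40267 + 6*I*sqrt(6) ≈ 40267.0 + 14.697*I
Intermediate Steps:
h = 40267 (h = -5 + 40272 = 40267)
q(n) = sqrt(-133 + n)
q(-83) + h = sqrt(-133 - 83) + 40267 = sqrt(-216) + 40267 = 6*I*sqrt(6) + 40267 = 40267 + 6*I*sqrt(6)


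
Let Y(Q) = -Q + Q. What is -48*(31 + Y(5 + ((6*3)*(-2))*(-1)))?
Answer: -1488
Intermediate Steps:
Y(Q) = 0
-48*(31 + Y(5 + ((6*3)*(-2))*(-1))) = -48*(31 + 0) = -48*31 = -1488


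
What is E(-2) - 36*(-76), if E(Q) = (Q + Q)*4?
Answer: 2720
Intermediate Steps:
E(Q) = 8*Q (E(Q) = (2*Q)*4 = 8*Q)
E(-2) - 36*(-76) = 8*(-2) - 36*(-76) = -16 + 2736 = 2720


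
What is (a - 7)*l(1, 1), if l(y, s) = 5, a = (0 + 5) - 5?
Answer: -35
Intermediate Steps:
a = 0 (a = 5 - 5 = 0)
(a - 7)*l(1, 1) = (0 - 7)*5 = -7*5 = -35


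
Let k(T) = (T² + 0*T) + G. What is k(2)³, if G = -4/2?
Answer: 8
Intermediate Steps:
G = -2 (G = -4*½ = -2)
k(T) = -2 + T² (k(T) = (T² + 0*T) - 2 = (T² + 0) - 2 = T² - 2 = -2 + T²)
k(2)³ = (-2 + 2²)³ = (-2 + 4)³ = 2³ = 8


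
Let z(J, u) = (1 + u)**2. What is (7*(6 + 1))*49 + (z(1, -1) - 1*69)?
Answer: 2332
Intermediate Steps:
(7*(6 + 1))*49 + (z(1, -1) - 1*69) = (7*(6 + 1))*49 + ((1 - 1)**2 - 1*69) = (7*7)*49 + (0**2 - 69) = 49*49 + (0 - 69) = 2401 - 69 = 2332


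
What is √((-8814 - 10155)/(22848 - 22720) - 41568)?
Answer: 3*I*√1186594/16 ≈ 204.25*I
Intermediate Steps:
√((-8814 - 10155)/(22848 - 22720) - 41568) = √(-18969/128 - 41568) = √(-5339673/128) = 3*I*√1186594/16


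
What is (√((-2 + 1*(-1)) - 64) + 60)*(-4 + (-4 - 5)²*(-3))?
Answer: -14820 - 247*I*√67 ≈ -14820.0 - 2021.8*I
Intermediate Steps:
(√((-2 + 1*(-1)) - 64) + 60)*(-4 + (-4 - 5)²*(-3)) = (√((-2 - 1) - 64) + 60)*(-4 + (-9)²*(-3)) = (√(-3 - 64) + 60)*(-4 + 81*(-3)) = (√(-67) + 60)*(-4 - 243) = (I*√67 + 60)*(-247) = (60 + I*√67)*(-247) = -14820 - 247*I*√67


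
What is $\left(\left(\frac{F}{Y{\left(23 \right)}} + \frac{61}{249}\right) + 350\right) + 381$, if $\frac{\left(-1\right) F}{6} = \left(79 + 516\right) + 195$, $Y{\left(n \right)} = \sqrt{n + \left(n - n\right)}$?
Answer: $\frac{182080}{249} - \frac{4740 \sqrt{23}}{23} \approx -257.11$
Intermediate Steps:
$Y{\left(n \right)} = \sqrt{n}$ ($Y{\left(n \right)} = \sqrt{n + 0} = \sqrt{n}$)
$F = -4740$ ($F = - 6 \left(\left(79 + 516\right) + 195\right) = - 6 \left(595 + 195\right) = \left(-6\right) 790 = -4740$)
$\left(\left(\frac{F}{Y{\left(23 \right)}} + \frac{61}{249}\right) + 350\right) + 381 = \left(\left(- \frac{4740}{\sqrt{23}} + \frac{61}{249}\right) + 350\right) + 381 = \left(\left(- 4740 \frac{\sqrt{23}}{23} + 61 \cdot \frac{1}{249}\right) + 350\right) + 381 = \left(\left(- \frac{4740 \sqrt{23}}{23} + \frac{61}{249}\right) + 350\right) + 381 = \left(\left(\frac{61}{249} - \frac{4740 \sqrt{23}}{23}\right) + 350\right) + 381 = \left(\frac{87211}{249} - \frac{4740 \sqrt{23}}{23}\right) + 381 = \frac{182080}{249} - \frac{4740 \sqrt{23}}{23}$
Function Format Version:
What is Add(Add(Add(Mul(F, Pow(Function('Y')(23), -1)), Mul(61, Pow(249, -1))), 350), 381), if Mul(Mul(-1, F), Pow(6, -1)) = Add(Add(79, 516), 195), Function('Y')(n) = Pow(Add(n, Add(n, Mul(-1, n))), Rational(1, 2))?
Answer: Add(Rational(182080, 249), Mul(Rational(-4740, 23), Pow(23, Rational(1, 2)))) ≈ -257.11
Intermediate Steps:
Function('Y')(n) = Pow(n, Rational(1, 2)) (Function('Y')(n) = Pow(Add(n, 0), Rational(1, 2)) = Pow(n, Rational(1, 2)))
F = -4740 (F = Mul(-6, Add(Add(79, 516), 195)) = Mul(-6, Add(595, 195)) = Mul(-6, 790) = -4740)
Add(Add(Add(Mul(F, Pow(Function('Y')(23), -1)), Mul(61, Pow(249, -1))), 350), 381) = Add(Add(Add(Mul(-4740, Pow(Pow(23, Rational(1, 2)), -1)), Mul(61, Pow(249, -1))), 350), 381) = Add(Add(Add(Mul(-4740, Mul(Rational(1, 23), Pow(23, Rational(1, 2)))), Mul(61, Rational(1, 249))), 350), 381) = Add(Add(Add(Mul(Rational(-4740, 23), Pow(23, Rational(1, 2))), Rational(61, 249)), 350), 381) = Add(Add(Add(Rational(61, 249), Mul(Rational(-4740, 23), Pow(23, Rational(1, 2)))), 350), 381) = Add(Add(Rational(87211, 249), Mul(Rational(-4740, 23), Pow(23, Rational(1, 2)))), 381) = Add(Rational(182080, 249), Mul(Rational(-4740, 23), Pow(23, Rational(1, 2))))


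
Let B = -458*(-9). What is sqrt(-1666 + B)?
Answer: 2*sqrt(614) ≈ 49.558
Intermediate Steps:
B = 4122
sqrt(-1666 + B) = sqrt(-1666 + 4122) = sqrt(2456) = 2*sqrt(614)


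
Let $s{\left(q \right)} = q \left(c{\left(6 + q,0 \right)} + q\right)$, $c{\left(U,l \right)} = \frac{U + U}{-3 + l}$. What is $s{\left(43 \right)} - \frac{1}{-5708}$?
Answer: $\frac{7608767}{17124} \approx 444.33$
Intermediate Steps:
$c{\left(U,l \right)} = \frac{2 U}{-3 + l}$
$s{\left(q \right)} = q \left(-4 + \frac{q}{3}\right)$ ($s{\left(q \right)} = q \left(\frac{2 \left(6 + q\right)}{-3 + 0} + q\right) = q \left(\frac{2 \left(6 + q\right)}{-3} + q\right) = q \left(2 \left(6 + q\right) \left(- \frac{1}{3}\right) + q\right) = q \left(\left(-4 - \frac{2 q}{3}\right) + q\right) = q \left(-4 + \frac{q}{3}\right)$)
$s{\left(43 \right)} - \frac{1}{-5708} = \frac{1}{3} \cdot 43 \left(-12 + 43\right) - \frac{1}{-5708} = \frac{1}{3} \cdot 43 \cdot 31 - - \frac{1}{5708} = \frac{1333}{3} + \frac{1}{5708} = \frac{7608767}{17124}$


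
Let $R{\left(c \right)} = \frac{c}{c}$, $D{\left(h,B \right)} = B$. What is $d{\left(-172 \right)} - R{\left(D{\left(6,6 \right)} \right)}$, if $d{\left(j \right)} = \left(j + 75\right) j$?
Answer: $16683$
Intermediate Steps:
$R{\left(c \right)} = 1$
$d{\left(j \right)} = j \left(75 + j\right)$ ($d{\left(j \right)} = \left(75 + j\right) j = j \left(75 + j\right)$)
$d{\left(-172 \right)} - R{\left(D{\left(6,6 \right)} \right)} = - 172 \left(75 - 172\right) - 1 = \left(-172\right) \left(-97\right) - 1 = 16684 - 1 = 16683$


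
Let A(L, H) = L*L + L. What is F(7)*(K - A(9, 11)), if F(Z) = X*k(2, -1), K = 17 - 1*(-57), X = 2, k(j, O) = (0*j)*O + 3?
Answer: -96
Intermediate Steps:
k(j, O) = 3 (k(j, O) = 0*O + 3 = 0 + 3 = 3)
A(L, H) = L + L² (A(L, H) = L² + L = L + L²)
K = 74 (K = 17 + 57 = 74)
F(Z) = 6 (F(Z) = 2*3 = 6)
F(7)*(K - A(9, 11)) = 6*(74 - 9*(1 + 9)) = 6*(74 - 9*10) = 6*(74 - 1*90) = 6*(74 - 90) = 6*(-16) = -96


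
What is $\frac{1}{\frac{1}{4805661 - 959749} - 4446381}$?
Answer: $- \frac{3845912}{17100390044471} \approx -2.249 \cdot 10^{-7}$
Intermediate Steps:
$\frac{1}{\frac{1}{4805661 - 959749} - 4446381} = \frac{1}{\frac{1}{3845912} - 4446381} = \frac{1}{- \frac{17100390044471}{3845912}} = - \frac{3845912}{17100390044471}$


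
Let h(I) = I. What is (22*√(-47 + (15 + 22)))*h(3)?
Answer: 66*I*√10 ≈ 208.71*I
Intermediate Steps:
(22*√(-47 + (15 + 22)))*h(3) = (22*√(-47 + (15 + 22)))*3 = (22*√(-47 + 37))*3 = (22*√(-10))*3 = (22*(I*√10))*3 = (22*I*√10)*3 = 66*I*√10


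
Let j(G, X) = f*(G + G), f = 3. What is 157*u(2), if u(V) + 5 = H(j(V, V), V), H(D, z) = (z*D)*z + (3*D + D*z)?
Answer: 16171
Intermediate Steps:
j(G, X) = 6*G (j(G, X) = 3*(G + G) = 3*(2*G) = 6*G)
H(D, z) = 3*D + D*z + D*z² (H(D, z) = (D*z)*z + (3*D + D*z) = D*z² + (3*D + D*z) = 3*D + D*z + D*z²)
u(V) = -5 + 6*V*(3 + V + V²) (u(V) = -5 + (6*V)*(3 + V + V²) = -5 + 6*V*(3 + V + V²))
157*u(2) = 157*(-5 + 6*2*(3 + 2 + 2²)) = 157*(-5 + 6*2*(3 + 2 + 4)) = 157*(-5 + 6*2*9) = 157*(-5 + 108) = 157*103 = 16171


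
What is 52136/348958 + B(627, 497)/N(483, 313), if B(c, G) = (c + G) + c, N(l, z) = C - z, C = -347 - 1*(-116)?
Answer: -17137161/5583328 ≈ -3.0693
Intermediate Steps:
C = -231 (C = -347 + 116 = -231)
N(l, z) = -231 - z
B(c, G) = G + 2*c (B(c, G) = (G + c) + c = G + 2*c)
52136/348958 + B(627, 497)/N(483, 313) = 52136/348958 + (497 + 2*627)/(-231 - 1*313) = 52136*(1/348958) + (497 + 1254)/(-231 - 313) = 26068/174479 + 1751/(-544) = 26068/174479 + 1751*(-1/544) = 26068/174479 - 103/32 = -17137161/5583328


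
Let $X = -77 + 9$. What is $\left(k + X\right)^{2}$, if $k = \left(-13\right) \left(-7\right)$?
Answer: $529$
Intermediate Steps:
$k = 91$
$X = -68$
$\left(k + X\right)^{2} = \left(91 - 68\right)^{2} = 23^{2} = 529$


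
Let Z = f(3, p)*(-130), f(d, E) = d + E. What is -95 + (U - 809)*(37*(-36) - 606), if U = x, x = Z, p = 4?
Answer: 3331327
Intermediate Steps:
f(d, E) = E + d
Z = -910 (Z = (4 + 3)*(-130) = 7*(-130) = -910)
x = -910
U = -910
-95 + (U - 809)*(37*(-36) - 606) = -95 + (-910 - 809)*(37*(-36) - 606) = -95 - 1719*(-1332 - 606) = -95 - 1719*(-1938) = -95 + 3331422 = 3331327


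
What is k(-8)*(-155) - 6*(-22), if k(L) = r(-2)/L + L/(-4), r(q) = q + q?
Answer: -511/2 ≈ -255.50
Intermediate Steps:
r(q) = 2*q
k(L) = -4/L - L/4 (k(L) = (2*(-2))/L + L/(-4) = -4/L + L*(-¼) = -4/L - L/4)
k(-8)*(-155) - 6*(-22) = (-4/(-8) - ¼*(-8))*(-155) - 6*(-22) = (-4*(-⅛) + 2)*(-155) + 132 = (½ + 2)*(-155) + 132 = (5/2)*(-155) + 132 = -775/2 + 132 = -511/2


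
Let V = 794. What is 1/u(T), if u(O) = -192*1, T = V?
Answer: -1/192 ≈ -0.0052083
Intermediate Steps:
T = 794
u(O) = -192
1/u(T) = 1/(-192) = -1/192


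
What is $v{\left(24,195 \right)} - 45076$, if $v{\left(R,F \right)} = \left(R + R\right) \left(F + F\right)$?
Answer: $-26356$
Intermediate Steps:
$v{\left(R,F \right)} = 4 F R$ ($v{\left(R,F \right)} = 2 R 2 F = 4 F R$)
$v{\left(24,195 \right)} - 45076 = 4 \cdot 195 \cdot 24 - 45076 = 18720 - 45076 = -26356$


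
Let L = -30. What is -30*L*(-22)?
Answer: -19800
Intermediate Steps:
-30*L*(-22) = -30*(-30)*(-22) = 900*(-22) = -19800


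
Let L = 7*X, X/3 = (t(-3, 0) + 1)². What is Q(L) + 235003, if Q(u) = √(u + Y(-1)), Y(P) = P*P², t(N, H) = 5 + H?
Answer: 235003 + √755 ≈ 2.3503e+5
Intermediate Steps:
X = 108 (X = 3*((5 + 0) + 1)² = 3*(5 + 1)² = 3*6² = 3*36 = 108)
Y(P) = P³
L = 756 (L = 7*108 = 756)
Q(u) = √(-1 + u) (Q(u) = √(u + (-1)³) = √(u - 1) = √(-1 + u))
Q(L) + 235003 = √(-1 + 756) + 235003 = √755 + 235003 = 235003 + √755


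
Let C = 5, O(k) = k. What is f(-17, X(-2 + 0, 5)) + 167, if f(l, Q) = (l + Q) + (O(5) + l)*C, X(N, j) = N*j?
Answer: 80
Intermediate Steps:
f(l, Q) = 25 + Q + 6*l (f(l, Q) = (l + Q) + (5 + l)*5 = (Q + l) + (25 + 5*l) = 25 + Q + 6*l)
f(-17, X(-2 + 0, 5)) + 167 = (25 + (-2 + 0)*5 + 6*(-17)) + 167 = (25 - 2*5 - 102) + 167 = (25 - 10 - 102) + 167 = -87 + 167 = 80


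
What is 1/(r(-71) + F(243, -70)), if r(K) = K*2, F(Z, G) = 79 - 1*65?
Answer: -1/128 ≈ -0.0078125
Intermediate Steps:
F(Z, G) = 14 (F(Z, G) = 79 - 65 = 14)
r(K) = 2*K
1/(r(-71) + F(243, -70)) = 1/(2*(-71) + 14) = 1/(-142 + 14) = 1/(-128) = -1/128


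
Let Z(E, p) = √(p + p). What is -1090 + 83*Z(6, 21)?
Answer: -1090 + 83*√42 ≈ -552.10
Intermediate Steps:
Z(E, p) = √2*√p (Z(E, p) = √(2*p) = √2*√p)
-1090 + 83*Z(6, 21) = -1090 + 83*(√2*√21) = -1090 + 83*√42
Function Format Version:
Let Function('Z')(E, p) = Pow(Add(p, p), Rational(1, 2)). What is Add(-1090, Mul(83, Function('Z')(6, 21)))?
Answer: Add(-1090, Mul(83, Pow(42, Rational(1, 2)))) ≈ -552.10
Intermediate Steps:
Function('Z')(E, p) = Mul(Pow(2, Rational(1, 2)), Pow(p, Rational(1, 2))) (Function('Z')(E, p) = Pow(Mul(2, p), Rational(1, 2)) = Mul(Pow(2, Rational(1, 2)), Pow(p, Rational(1, 2))))
Add(-1090, Mul(83, Function('Z')(6, 21))) = Add(-1090, Mul(83, Mul(Pow(2, Rational(1, 2)), Pow(21, Rational(1, 2))))) = Add(-1090, Mul(83, Pow(42, Rational(1, 2))))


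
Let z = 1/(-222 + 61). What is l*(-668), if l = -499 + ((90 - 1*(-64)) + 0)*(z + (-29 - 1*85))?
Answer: 277411716/23 ≈ 1.2061e+7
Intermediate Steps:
z = -1/161 (z = 1/(-161) = -1/161 ≈ -0.0062112)
l = -415287/23 (l = -499 + ((90 - 1*(-64)) + 0)*(-1/161 + (-29 - 1*85)) = -499 + ((90 + 64) + 0)*(-1/161 + (-29 - 85)) = -499 + (154 + 0)*(-1/161 - 114) = -499 + 154*(-18355/161) = -499 - 403810/23 = -415287/23 ≈ -18056.)
l*(-668) = -415287/23*(-668) = 277411716/23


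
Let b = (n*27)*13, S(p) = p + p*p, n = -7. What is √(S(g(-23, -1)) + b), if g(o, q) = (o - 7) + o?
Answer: √299 ≈ 17.292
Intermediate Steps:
g(o, q) = -7 + 2*o (g(o, q) = (-7 + o) + o = -7 + 2*o)
S(p) = p + p²
b = -2457 (b = -7*27*13 = -189*13 = -2457)
√(S(g(-23, -1)) + b) = √((-7 + 2*(-23))*(1 + (-7 + 2*(-23))) - 2457) = √((-7 - 46)*(1 + (-7 - 46)) - 2457) = √(-53*(1 - 53) - 2457) = √(-53*(-52) - 2457) = √(2756 - 2457) = √299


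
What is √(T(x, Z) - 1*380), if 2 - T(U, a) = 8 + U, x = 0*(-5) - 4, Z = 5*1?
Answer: I*√382 ≈ 19.545*I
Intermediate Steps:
Z = 5
x = -4 (x = 0 - 4 = -4)
T(U, a) = -6 - U (T(U, a) = 2 - (8 + U) = 2 + (-8 - U) = -6 - U)
√(T(x, Z) - 1*380) = √((-6 - 1*(-4)) - 1*380) = √((-6 + 4) - 380) = √(-2 - 380) = √(-382) = I*√382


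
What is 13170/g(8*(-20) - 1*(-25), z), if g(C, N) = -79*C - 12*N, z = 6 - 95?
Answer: 4390/3911 ≈ 1.1225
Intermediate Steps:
z = -89
13170/g(8*(-20) - 1*(-25), z) = 13170/(-79*(8*(-20) - 1*(-25)) - 12*(-89)) = 13170/(-79*(-160 + 25) + 1068) = 13170/(-79*(-135) + 1068) = 13170/(10665 + 1068) = 13170/11733 = 13170*(1/11733) = 4390/3911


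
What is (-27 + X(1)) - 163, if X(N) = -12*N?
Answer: -202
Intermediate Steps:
(-27 + X(1)) - 163 = (-27 - 12*1) - 163 = (-27 - 12) - 163 = -39 - 163 = -202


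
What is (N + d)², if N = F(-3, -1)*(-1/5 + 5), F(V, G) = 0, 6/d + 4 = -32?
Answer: 1/36 ≈ 0.027778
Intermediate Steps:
d = -⅙ (d = 6/(-4 - 32) = 6/(-36) = 6*(-1/36) = -⅙ ≈ -0.16667)
N = 0 (N = 0*(-1/5 + 5) = 0*(-1*⅕ + 5) = 0*(-⅕ + 5) = 0*(24/5) = 0)
(N + d)² = (0 - ⅙)² = (-⅙)² = 1/36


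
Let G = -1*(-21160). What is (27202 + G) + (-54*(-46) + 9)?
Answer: 50855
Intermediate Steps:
G = 21160
(27202 + G) + (-54*(-46) + 9) = (27202 + 21160) + (-54*(-46) + 9) = 48362 + (2484 + 9) = 48362 + 2493 = 50855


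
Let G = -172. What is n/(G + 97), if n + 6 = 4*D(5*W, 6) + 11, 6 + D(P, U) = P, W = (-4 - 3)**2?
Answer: -961/75 ≈ -12.813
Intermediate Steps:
W = 49 (W = (-7)**2 = 49)
D(P, U) = -6 + P
n = 961 (n = -6 + (4*(-6 + 5*49) + 11) = -6 + (4*(-6 + 245) + 11) = -6 + (4*239 + 11) = -6 + (956 + 11) = -6 + 967 = 961)
n/(G + 97) = 961/(-172 + 97) = 961/(-75) = 961*(-1/75) = -961/75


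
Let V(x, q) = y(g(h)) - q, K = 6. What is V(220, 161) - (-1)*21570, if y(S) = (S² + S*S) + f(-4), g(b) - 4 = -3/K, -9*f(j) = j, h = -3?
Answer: 385811/18 ≈ 21434.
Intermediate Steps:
f(j) = -j/9
g(b) = 7/2 (g(b) = 4 - 3/6 = 4 - 3*⅙ = 4 - ½ = 7/2)
y(S) = 4/9 + 2*S² (y(S) = (S² + S*S) - ⅑*(-4) = (S² + S²) + 4/9 = 2*S² + 4/9 = 4/9 + 2*S²)
V(x, q) = 449/18 - q (V(x, q) = (4/9 + 2*(7/2)²) - q = (4/9 + 2*(49/4)) - q = (4/9 + 49/2) - q = 449/18 - q)
V(220, 161) - (-1)*21570 = (449/18 - 1*161) - (-1)*21570 = (449/18 - 161) - 1*(-21570) = -2449/18 + 21570 = 385811/18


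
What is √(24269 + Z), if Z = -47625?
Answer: 2*I*√5839 ≈ 152.83*I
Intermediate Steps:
√(24269 + Z) = √(24269 - 47625) = √(-23356) = 2*I*√5839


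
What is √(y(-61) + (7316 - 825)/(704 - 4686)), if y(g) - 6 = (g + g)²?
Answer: √236074817198/3982 ≈ 122.02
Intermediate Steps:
y(g) = 6 + 4*g² (y(g) = 6 + (g + g)² = 6 + (2*g)² = 6 + 4*g²)
√(y(-61) + (7316 - 825)/(704 - 4686)) = √((6 + 4*(-61)²) + (7316 - 825)/(704 - 4686)) = √((6 + 4*3721) + 6491/(-3982)) = √((6 + 14884) + 6491*(-1/3982)) = √(14890 - 6491/3982) = √(59285489/3982) = √236074817198/3982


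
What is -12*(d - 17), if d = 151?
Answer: -1608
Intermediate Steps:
-12*(d - 17) = -12*(151 - 17) = -12*134 = -1608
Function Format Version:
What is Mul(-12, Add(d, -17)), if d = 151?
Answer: -1608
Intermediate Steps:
Mul(-12, Add(d, -17)) = Mul(-12, Add(151, -17)) = Mul(-12, 134) = -1608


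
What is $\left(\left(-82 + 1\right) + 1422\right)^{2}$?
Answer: $1798281$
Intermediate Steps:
$\left(\left(-82 + 1\right) + 1422\right)^{2} = \left(-81 + 1422\right)^{2} = 1341^{2} = 1798281$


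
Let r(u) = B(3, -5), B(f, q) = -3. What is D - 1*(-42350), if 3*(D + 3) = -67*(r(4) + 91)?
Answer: 121145/3 ≈ 40382.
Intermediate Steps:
r(u) = -3
D = -5905/3 (D = -3 + (-67*(-3 + 91))/3 = -3 + (-67*88)/3 = -3 + (1/3)*(-5896) = -3 - 5896/3 = -5905/3 ≈ -1968.3)
D - 1*(-42350) = -5905/3 - 1*(-42350) = -5905/3 + 42350 = 121145/3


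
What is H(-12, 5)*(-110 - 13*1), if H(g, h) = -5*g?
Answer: -7380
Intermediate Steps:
H(-12, 5)*(-110 - 13*1) = (-5*(-12))*(-110 - 13*1) = 60*(-110 - 13) = 60*(-123) = -7380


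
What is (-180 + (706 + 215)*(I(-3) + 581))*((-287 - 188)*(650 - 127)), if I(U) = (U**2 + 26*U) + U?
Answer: -116414190825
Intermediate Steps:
I(U) = U**2 + 27*U
(-180 + (706 + 215)*(I(-3) + 581))*((-287 - 188)*(650 - 127)) = (-180 + (706 + 215)*(-3*(27 - 3) + 581))*((-287 - 188)*(650 - 127)) = (-180 + 921*(-3*24 + 581))*(-475*523) = (-180 + 921*(-72 + 581))*(-248425) = (-180 + 921*509)*(-248425) = (-180 + 468789)*(-248425) = 468609*(-248425) = -116414190825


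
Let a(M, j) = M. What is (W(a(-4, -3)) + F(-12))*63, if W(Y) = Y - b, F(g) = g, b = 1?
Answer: -1071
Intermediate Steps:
W(Y) = -1 + Y (W(Y) = Y - 1*1 = Y - 1 = -1 + Y)
(W(a(-4, -3)) + F(-12))*63 = ((-1 - 4) - 12)*63 = (-5 - 12)*63 = -17*63 = -1071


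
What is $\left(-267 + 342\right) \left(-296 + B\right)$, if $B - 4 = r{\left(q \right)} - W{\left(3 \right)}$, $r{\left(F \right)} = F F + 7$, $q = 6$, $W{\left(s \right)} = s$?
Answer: $-18900$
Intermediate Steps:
$r{\left(F \right)} = 7 + F^{2}$ ($r{\left(F \right)} = F^{2} + 7 = 7 + F^{2}$)
$B = 44$ ($B = 4 + \left(\left(7 + 6^{2}\right) - 3\right) = 4 + \left(\left(7 + 36\right) - 3\right) = 4 + \left(43 - 3\right) = 4 + 40 = 44$)
$\left(-267 + 342\right) \left(-296 + B\right) = \left(-267 + 342\right) \left(-296 + 44\right) = 75 \left(-252\right) = -18900$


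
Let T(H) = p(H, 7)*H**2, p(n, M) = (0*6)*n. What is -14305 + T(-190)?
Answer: -14305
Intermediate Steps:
p(n, M) = 0 (p(n, M) = 0*n = 0)
T(H) = 0 (T(H) = 0*H**2 = 0)
-14305 + T(-190) = -14305 + 0 = -14305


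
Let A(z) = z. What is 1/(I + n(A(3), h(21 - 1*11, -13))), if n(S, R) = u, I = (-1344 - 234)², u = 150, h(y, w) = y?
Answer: 1/2490234 ≈ 4.0157e-7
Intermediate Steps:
I = 2490084 (I = (-1578)² = 2490084)
n(S, R) = 150
1/(I + n(A(3), h(21 - 1*11, -13))) = 1/(2490084 + 150) = 1/2490234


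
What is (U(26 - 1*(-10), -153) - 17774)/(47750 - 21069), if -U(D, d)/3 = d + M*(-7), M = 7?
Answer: -17168/26681 ≈ -0.64345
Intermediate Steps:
U(D, d) = 147 - 3*d (U(D, d) = -3*(d + 7*(-7)) = -3*(d - 49) = -3*(-49 + d) = 147 - 3*d)
(U(26 - 1*(-10), -153) - 17774)/(47750 - 21069) = ((147 - 3*(-153)) - 17774)/(47750 - 21069) = ((147 + 459) - 17774)/26681 = (606 - 17774)*(1/26681) = -17168*1/26681 = -17168/26681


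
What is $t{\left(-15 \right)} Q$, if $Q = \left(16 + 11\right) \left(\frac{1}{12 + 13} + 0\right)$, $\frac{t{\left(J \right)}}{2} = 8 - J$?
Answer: $\frac{1242}{25} \approx 49.68$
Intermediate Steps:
$t{\left(J \right)} = 16 - 2 J$ ($t{\left(J \right)} = 2 \left(8 - J\right) = 16 - 2 J$)
$Q = \frac{27}{25}$ ($Q = 27 \left(\frac{1}{25} + 0\right) = 27 \cdot \frac{1}{25} = \frac{27}{25} \approx 1.08$)
$t{\left(-15 \right)} Q = \left(16 - -30\right) \frac{27}{25} = \left(16 + 30\right) \frac{27}{25} = 46 \cdot \frac{27}{25} = \frac{1242}{25}$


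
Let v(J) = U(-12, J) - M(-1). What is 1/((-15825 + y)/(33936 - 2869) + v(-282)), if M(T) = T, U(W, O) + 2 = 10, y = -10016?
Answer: 31067/253762 ≈ 0.12243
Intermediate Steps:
U(W, O) = 8 (U(W, O) = -2 + 10 = 8)
v(J) = 9 (v(J) = 8 - 1*(-1) = 8 + 1 = 9)
1/((-15825 + y)/(33936 - 2869) + v(-282)) = 1/((-15825 - 10016)/(33936 - 2869) + 9) = 1/(-25841/31067 + 9) = 1/(253762/31067) = 31067/253762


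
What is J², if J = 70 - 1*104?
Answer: 1156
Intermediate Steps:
J = -34 (J = 70 - 104 = -34)
J² = (-34)² = 1156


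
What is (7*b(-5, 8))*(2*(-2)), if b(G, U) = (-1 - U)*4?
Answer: 1008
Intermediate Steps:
b(G, U) = -4 - 4*U
(7*b(-5, 8))*(2*(-2)) = (7*(-4 - 4*8))*(2*(-2)) = (7*(-4 - 32))*(-4) = (7*(-36))*(-4) = -252*(-4) = 1008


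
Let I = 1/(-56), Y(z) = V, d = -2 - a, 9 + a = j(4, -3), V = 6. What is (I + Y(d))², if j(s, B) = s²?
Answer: 112225/3136 ≈ 35.786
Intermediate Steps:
a = 7 (a = -9 + 4² = -9 + 16 = 7)
d = -9 (d = -2 - 1*7 = -2 - 7 = -9)
Y(z) = 6
I = -1/56 ≈ -0.017857
(I + Y(d))² = (-1/56 + 6)² = (335/56)² = 112225/3136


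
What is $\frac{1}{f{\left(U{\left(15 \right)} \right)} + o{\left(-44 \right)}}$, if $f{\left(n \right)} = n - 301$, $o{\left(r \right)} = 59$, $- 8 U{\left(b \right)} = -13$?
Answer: $- \frac{8}{1923} \approx -0.0041602$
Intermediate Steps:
$U{\left(b \right)} = \frac{13}{8}$ ($U{\left(b \right)} = \left(- \frac{1}{8}\right) \left(-13\right) = \frac{13}{8}$)
$f{\left(n \right)} = -301 + n$
$\frac{1}{f{\left(U{\left(15 \right)} \right)} + o{\left(-44 \right)}} = \frac{1}{\left(-301 + \frac{13}{8}\right) + 59} = \frac{1}{- \frac{2395}{8} + 59} = \frac{1}{- \frac{1923}{8}} = - \frac{8}{1923}$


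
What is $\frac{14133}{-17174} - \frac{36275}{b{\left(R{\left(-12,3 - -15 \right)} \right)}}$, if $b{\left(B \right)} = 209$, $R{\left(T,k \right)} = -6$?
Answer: $- \frac{625940647}{3589366} \approx -174.39$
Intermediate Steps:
$\frac{14133}{-17174} - \frac{36275}{b{\left(R{\left(-12,3 - -15 \right)} \right)}} = \frac{14133}{-17174} - \frac{36275}{209} = 14133 \left(- \frac{1}{17174}\right) - \frac{36275}{209} = - \frac{14133}{17174} - \frac{36275}{209} = - \frac{625940647}{3589366}$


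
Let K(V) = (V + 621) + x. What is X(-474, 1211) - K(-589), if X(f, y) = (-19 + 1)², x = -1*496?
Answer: 788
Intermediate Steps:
x = -496
X(f, y) = 324 (X(f, y) = (-18)² = 324)
K(V) = 125 + V (K(V) = (V + 621) - 496 = (621 + V) - 496 = 125 + V)
X(-474, 1211) - K(-589) = 324 - (125 - 589) = 324 - 1*(-464) = 324 + 464 = 788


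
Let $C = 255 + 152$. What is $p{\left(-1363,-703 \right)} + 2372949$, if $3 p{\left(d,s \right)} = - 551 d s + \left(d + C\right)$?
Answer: $- \frac{520844248}{3} \approx -1.7361 \cdot 10^{8}$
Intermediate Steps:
$C = 407$
$p{\left(d,s \right)} = \frac{407}{3} + \frac{d}{3} - \frac{551 d s}{3}$ ($p{\left(d,s \right)} = \frac{- 551 d s + \left(d + 407\right)}{3} = \frac{- 551 d s + \left(407 + d\right)}{3} = \frac{407 + d - 551 d s}{3} = \frac{407}{3} + \frac{d}{3} - \frac{551 d s}{3}$)
$p{\left(-1363,-703 \right)} + 2372949 = \left(\frac{407}{3} + \frac{1}{3} \left(-1363\right) - \left(- \frac{751013}{3}\right) \left(-703\right)\right) + 2372949 = \left(\frac{407}{3} - \frac{1363}{3} - \frac{527962139}{3}\right) + 2372949 = - \frac{527963095}{3} + 2372949 = - \frac{520844248}{3}$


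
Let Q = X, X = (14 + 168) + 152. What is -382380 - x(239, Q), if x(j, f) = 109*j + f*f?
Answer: -519987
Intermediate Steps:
X = 334 (X = 182 + 152 = 334)
Q = 334
x(j, f) = f² + 109*j (x(j, f) = 109*j + f² = f² + 109*j)
-382380 - x(239, Q) = -382380 - (334² + 109*239) = -382380 - (111556 + 26051) = -382380 - 1*137607 = -382380 - 137607 = -519987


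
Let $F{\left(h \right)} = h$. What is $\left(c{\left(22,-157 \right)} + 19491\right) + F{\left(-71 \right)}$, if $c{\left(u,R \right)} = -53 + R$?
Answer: $19210$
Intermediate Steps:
$\left(c{\left(22,-157 \right)} + 19491\right) + F{\left(-71 \right)} = \left(\left(-53 - 157\right) + 19491\right) - 71 = \left(-210 + 19491\right) - 71 = 19281 - 71 = 19210$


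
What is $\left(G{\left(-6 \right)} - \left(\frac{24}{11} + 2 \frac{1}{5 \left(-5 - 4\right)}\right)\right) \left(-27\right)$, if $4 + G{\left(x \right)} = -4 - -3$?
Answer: $\frac{10599}{55} \approx 192.71$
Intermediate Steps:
$G{\left(x \right)} = -5$ ($G{\left(x \right)} = -4 - 1 = -5$)
$\left(G{\left(-6 \right)} - \left(\frac{24}{11} + 2 \frac{1}{5 \left(-5 - 4\right)}\right)\right) \left(-27\right) = \left(-5 - \left(\frac{24}{11} + 2 \frac{1}{5 \left(-5 - 4\right)}\right)\right) \left(-27\right) = \left(-5 - \left(\frac{24}{11} + \frac{2}{5 \left(-9\right)}\right)\right) \left(-27\right) = \left(-5 - \left(\frac{24}{11} + \frac{2}{-45}\right)\right) \left(-27\right) = \left(-5 - \frac{1058}{495}\right) \left(-27\right) = \left(- \frac{3533}{495}\right) \left(-27\right) = \frac{10599}{55}$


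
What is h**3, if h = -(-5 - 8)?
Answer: 2197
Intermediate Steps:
h = 13 (h = -1*(-13) = 13)
h**3 = 13**3 = 2197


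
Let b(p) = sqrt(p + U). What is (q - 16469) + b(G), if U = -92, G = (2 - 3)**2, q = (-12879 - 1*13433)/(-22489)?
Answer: -370345029/22489 + I*sqrt(91) ≈ -16468.0 + 9.5394*I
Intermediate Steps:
q = 26312/22489 (q = (-12879 - 13433)*(-1/22489) = -26312*(-1/22489) = 26312/22489 ≈ 1.1700)
G = 1 (G = (-1)**2 = 1)
b(p) = sqrt(-92 + p) (b(p) = sqrt(p - 92) = sqrt(-92 + p))
(q - 16469) + b(G) = (26312/22489 - 16469) + sqrt(-92 + 1) = -370345029/22489 + sqrt(-91) = -370345029/22489 + I*sqrt(91)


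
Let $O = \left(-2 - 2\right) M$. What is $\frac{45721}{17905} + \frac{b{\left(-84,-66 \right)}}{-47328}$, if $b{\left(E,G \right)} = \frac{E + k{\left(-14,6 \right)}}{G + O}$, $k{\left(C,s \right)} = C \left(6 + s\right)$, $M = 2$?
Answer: $\frac{13343572171}{5225681680} \approx 2.5535$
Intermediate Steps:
$O = -8$ ($O = \left(-2 - 2\right) 2 = \left(-4\right) 2 = -8$)
$b{\left(E,G \right)} = \frac{-168 + E}{-8 + G}$ ($b{\left(E,G \right)} = \frac{E - 14 \left(6 + 6\right)}{G - 8} = \frac{E - 168}{-8 + G} = \frac{-168 + E}{-8 + G}$)
$\frac{45721}{17905} + \frac{b{\left(-84,-66 \right)}}{-47328} = \frac{45721}{17905} + \frac{\frac{1}{-8 - 66} \left(-168 - 84\right)}{-47328} = 45721 \cdot \frac{1}{17905} + \frac{1}{-74} \left(-252\right) \left(- \frac{1}{47328}\right) = \frac{45721}{17905} + \left(- \frac{1}{74}\right) \left(-252\right) \left(- \frac{1}{47328}\right) = \frac{45721}{17905} + \frac{126}{37} \left(- \frac{1}{47328}\right) = \frac{45721}{17905} - \frac{21}{291856} = \frac{13343572171}{5225681680}$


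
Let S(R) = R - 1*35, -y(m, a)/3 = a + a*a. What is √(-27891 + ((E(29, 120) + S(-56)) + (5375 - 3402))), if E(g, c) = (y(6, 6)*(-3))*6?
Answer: I*√23741 ≈ 154.08*I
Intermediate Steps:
y(m, a) = -3*a - 3*a² (y(m, a) = -3*(a + a*a) = -3*(a + a²) = -3*a - 3*a²)
S(R) = -35 + R (S(R) = R - 35 = -35 + R)
E(g, c) = 2268 (E(g, c) = (-3*6*(1 + 6)*(-3))*6 = (-3*6*7*(-3))*6 = -126*(-3)*6 = 378*6 = 2268)
√(-27891 + ((E(29, 120) + S(-56)) + (5375 - 3402))) = √(-27891 + ((2268 + (-35 - 56)) + (5375 - 3402))) = √(-27891 + ((2268 - 91) + 1973)) = √(-27891 + (2177 + 1973)) = √(-27891 + 4150) = √(-23741) = I*√23741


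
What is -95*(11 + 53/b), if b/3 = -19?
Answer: -2870/3 ≈ -956.67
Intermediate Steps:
b = -57 (b = 3*(-19) = -57)
-95*(11 + 53/b) = -95*(11 + 53/(-57)) = -95*(11 + 53*(-1/57)) = -95*(11 - 53/57) = -95*574/57 = -2870/3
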